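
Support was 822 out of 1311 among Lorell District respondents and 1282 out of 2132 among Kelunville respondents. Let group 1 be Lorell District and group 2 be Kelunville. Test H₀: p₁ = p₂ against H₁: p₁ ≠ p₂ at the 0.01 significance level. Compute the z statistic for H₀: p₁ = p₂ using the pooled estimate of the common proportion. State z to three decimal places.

p̂₁ = 822/1311 = 0.62700, p̂₂ = 1282/2132 = 0.60131.
Pooled p̂ = (822+1282)/(1311+2132) = 2104/3443 = 0.61109.
SE = √(0.237658 × 0.00123182) = 0.01711.
z = (0.62700 − 0.60131)/0.01711 = 0.02569/0.01711 = 1.501.
Two-sided p-value ≈ 2·Φ(−1.501) = 0.1333, so at α = 0.01 we fail to reject H₀.

z = 1.501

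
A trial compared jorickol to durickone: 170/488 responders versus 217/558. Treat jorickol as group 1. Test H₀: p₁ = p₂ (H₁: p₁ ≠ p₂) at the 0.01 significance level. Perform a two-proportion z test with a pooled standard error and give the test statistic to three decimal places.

p̂₁ = 170/488 ≈ 0.348361, p̂₂ = 217/558 ≈ 0.388889.
Pooled p̂ = (170+217)/(488+558) = 387/1046 = 0.369981.
SE = √(p̂(1−p̂)(1/n₁+1/n₂)) = √(0.369981·0.630019·0.0038413) = √(0.000895387) = 0.029923.
z = (0.348361 − 0.388889)/0.029923 = -0.040528/0.029923 = -1.354.
Two-sided p-value ≈ 2·Φ(−1.354) = 0.1756, so at α = 0.01 we fail to reject H₀.

z = -1.354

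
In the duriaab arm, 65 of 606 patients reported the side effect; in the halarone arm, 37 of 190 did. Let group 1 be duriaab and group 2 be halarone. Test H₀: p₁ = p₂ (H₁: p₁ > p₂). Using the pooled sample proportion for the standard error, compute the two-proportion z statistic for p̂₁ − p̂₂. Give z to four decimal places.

z = -3.1476

p̂₁ = 65/606 ≈ 0.107261, p̂₂ = 37/190 ≈ 0.194737.
Pooled p̂ = (65+37)/(606+190) = 102/796 = 0.128141.
SE = √(p̂(1−p̂)(1/n₁+1/n₂)) = √(0.128141·0.871859·0.00691332) = √(0.000772361) = 0.027791.
z = (0.107261 − 0.194737)/0.027791 = -0.087476/0.027791 = -3.1476.
p-value = P(Z > -3.148) ≈ 0.9992.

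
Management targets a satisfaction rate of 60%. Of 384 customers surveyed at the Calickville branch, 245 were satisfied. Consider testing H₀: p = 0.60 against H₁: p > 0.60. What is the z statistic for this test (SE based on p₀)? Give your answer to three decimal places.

p̂ = 245/384 ≈ 0.63802.
Standard error under H₀: √(0.6×0.4/384) = 0.02500.
z = (0.63802 − 0.6)/0.02500 = 0.03802/0.02500 = 1.521.

z = 1.521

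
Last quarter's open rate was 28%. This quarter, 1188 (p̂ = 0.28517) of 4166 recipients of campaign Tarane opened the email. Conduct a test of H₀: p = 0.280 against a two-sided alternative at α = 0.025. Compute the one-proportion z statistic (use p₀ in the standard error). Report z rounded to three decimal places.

p̂ = 1188/4166 ≈ 0.28517.
Under H₀, SE = √(0.28·0.72/4166) = √(4.83917e-05) = 0.00696.
z = (0.28517 − 0.28)/0.00696 = 0.00517/0.00696 = 0.743.
p-value = 2·P(Z > 0.743) ≈ 0.4577, so at α = 0.025 we fail to reject H₀.

z = 0.743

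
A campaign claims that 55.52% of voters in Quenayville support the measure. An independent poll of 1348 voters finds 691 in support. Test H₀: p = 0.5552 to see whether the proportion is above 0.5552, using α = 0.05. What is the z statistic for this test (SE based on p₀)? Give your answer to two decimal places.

p̂ = 691/1348 ≈ 0.51261.
Under H₀, SE = √(0.5552·0.4448/1348) = √(0.0001832) = 0.01354.
z = (0.51261 − 0.5552)/0.01354 = -0.04259/0.01354 = -3.15.
p-value = P(Z > -3.147) ≈ 0.9992; since p > α = 0.05, fail to reject H₀.

z = -3.15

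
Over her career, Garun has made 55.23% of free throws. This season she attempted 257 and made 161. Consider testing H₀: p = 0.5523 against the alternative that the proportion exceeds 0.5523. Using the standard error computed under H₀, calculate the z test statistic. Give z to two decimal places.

z = 2.39

p̂ = 161/257 = 0.6265.
Under H₀, SE = √(0.5523·0.4477/257) = √(0.000962119) = 0.0310.
z = (0.6265 − 0.5523)/0.0310 = 0.0742/0.0310 = 2.39.
p-value = P(Z > 2.391) ≈ 0.0084.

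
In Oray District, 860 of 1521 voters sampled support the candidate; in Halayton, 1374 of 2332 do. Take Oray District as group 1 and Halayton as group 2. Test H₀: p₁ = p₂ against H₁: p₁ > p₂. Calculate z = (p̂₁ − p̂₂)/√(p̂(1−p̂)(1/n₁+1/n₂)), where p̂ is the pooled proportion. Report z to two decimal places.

p̂₁ = 860/1521 = 0.5654, p̂₂ = 1374/2332 = 0.5892.
Pooled p̂ = (860+1374)/(1521+2332) = 2234/3853 = 0.5798.
SE = √(0.243631 × 0.00108628) = 0.0163.
z = (0.5654 − 0.5892)/0.0163 = -0.0238/0.0163 = -1.46.
p-value = P(Z > -1.462) ≈ 0.9281.

z = -1.46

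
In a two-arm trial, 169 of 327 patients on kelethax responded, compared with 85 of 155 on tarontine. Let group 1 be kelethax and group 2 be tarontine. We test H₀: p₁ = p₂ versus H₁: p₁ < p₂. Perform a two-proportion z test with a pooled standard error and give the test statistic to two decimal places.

z = -0.65

p̂₁ = 169/327 = 0.5168, p̂₂ = 85/155 = 0.5484.
Pooled p̂ = (169+85)/(327+155) = 254/482 = 0.5270.
SE = √(p̂(1−p̂)(1/n₁+1/n₂)) = √(0.5270·0.4730·0.00950972) = √(0.00237051) = 0.0487.
z = (0.5168 − 0.5484)/0.0487 = -0.0316/0.0487 = -0.65.
p-value = P(Z < -0.648) ≈ 0.2584.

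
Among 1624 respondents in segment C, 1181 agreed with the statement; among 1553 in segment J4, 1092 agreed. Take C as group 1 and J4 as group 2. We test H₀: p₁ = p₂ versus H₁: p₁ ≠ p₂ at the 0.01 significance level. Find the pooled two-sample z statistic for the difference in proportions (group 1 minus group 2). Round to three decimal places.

z = 1.503

p̂₁ = 1181/1624 ≈ 0.72722, p̂₂ = 1092/1553 ≈ 0.70316.
Pooled p̂ = (1181+1092)/(1624+1553) = 2273/3177 = 0.71545.
SE = √(p̂(1−p̂)(1/n₁+1/n₂)) = √(0.71545·0.28455·0.00125968) = √(0.000256444) = 0.01601.
z = (0.72722 − 0.70316)/0.01601 = 0.02406/0.01601 = 1.503.
p-value = 2·P(Z > 1.503) ≈ 0.1330; since p > α = 0.01, fail to reject H₀.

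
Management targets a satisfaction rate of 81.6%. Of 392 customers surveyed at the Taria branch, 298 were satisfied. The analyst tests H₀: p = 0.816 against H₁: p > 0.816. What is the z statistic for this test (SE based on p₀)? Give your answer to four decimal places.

p̂ = 298/392 = 0.760204.
Under H₀, SE = √(0.816·0.184/392) = √(0.00038302) = 0.019571.
z = (0.760204 − 0.816)/0.019571 = -0.055796/0.019571 = -2.8510.

z = -2.8510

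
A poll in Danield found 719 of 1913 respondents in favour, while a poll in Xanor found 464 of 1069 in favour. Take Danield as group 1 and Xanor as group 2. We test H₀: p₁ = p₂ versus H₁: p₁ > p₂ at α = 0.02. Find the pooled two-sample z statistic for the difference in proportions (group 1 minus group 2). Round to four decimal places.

z = -3.1155

p̂₁ = 719/1913 = 0.3758495, p̂₂ = 464/1069 = 0.4340505.
Pooled p̂ = (719+464)/(1913+1069) = 1183/2982 = 0.3967136.
SE = √(p̂(1−p̂)(1/n₁+1/n₂)) = √(0.3967136·0.6032864·0.00145819) = √(0.000348992) = 0.0186813.
z = (0.3758495 − 0.4340505)/0.0186813 = -0.0582010/0.0186813 = -3.1155.
p-value = P(Z > -3.115) ≈ 0.9991, so at α = 0.02 we fail to reject H₀.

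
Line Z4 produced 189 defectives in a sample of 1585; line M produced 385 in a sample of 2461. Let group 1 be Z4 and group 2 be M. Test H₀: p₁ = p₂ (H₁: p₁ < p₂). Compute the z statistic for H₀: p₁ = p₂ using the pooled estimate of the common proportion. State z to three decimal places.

z = -3.310

p̂₁ = 189/1585 = 0.11924, p̂₂ = 385/2461 = 0.15644.
Pooled p̂ = (189+385)/(1585+2461) = 574/4046 = 0.14187.
SE = √(0.121742 × 0.00103725) = 0.01124.
z = (0.11924 − 0.15644)/0.01124 = -0.03720/0.01124 = -3.310.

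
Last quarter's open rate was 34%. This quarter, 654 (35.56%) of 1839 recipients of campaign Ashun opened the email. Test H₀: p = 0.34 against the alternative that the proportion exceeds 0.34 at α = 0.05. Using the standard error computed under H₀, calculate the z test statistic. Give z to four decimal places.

p̂ = 654/1839 = 0.355628.
SE = √(p₀(1−p₀)/n) = √(0.2244/1839) = 0.011046.
z = (0.355628 − 0.34)/0.011046 = 0.015628/0.011046 = 1.4148.
p-value = P(Z > 1.415) ≈ 0.0786; since p > α = 0.05, fail to reject H₀.

z = 1.4148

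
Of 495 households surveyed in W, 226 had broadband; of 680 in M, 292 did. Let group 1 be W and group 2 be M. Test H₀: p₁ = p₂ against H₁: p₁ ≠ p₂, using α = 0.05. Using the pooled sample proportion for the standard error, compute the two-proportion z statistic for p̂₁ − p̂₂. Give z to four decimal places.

z = 0.9257

p̂₁ = 226/495 = 0.456566, p̂₂ = 292/680 = 0.429412.
Pooled p̂ = (226+292)/(495+680) = 518/1175 = 0.440851.
SE = √(0.246501 × 0.00349079) = 0.029334.
z = (0.456566 − 0.429412)/0.029334 = 0.027154/0.029334 = 0.9257.
p-value = 2·P(Z > 0.926) ≈ 0.3546. With α = 0.05, fail to reject H₀.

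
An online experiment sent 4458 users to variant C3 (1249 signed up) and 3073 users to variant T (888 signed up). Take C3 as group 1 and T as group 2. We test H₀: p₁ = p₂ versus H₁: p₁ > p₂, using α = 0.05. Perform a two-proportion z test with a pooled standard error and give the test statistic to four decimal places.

p̂₁ = 1249/4458 = 0.2801705, p̂₂ = 888/3073 = 0.2889684.
Pooled p̂ = (1249+888)/(4458+3073) = 2137/7531 = 0.2837605.
SE = √(0.20324 × 0.000549731) = 0.0105701.
z = (0.2801705 − 0.2889684)/0.0105701 = -0.0087979/0.0105701 = -0.8323.
p-value = P(Z > -0.832) ≈ 0.7974. With α = 0.05, fail to reject H₀.

z = -0.8323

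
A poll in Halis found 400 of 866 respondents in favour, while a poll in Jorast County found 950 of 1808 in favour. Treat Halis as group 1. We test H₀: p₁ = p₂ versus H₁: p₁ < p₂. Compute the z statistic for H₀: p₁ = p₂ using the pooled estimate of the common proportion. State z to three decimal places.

z = -3.076

p̂₁ = 400/866 = 0.46189, p̂₂ = 950/1808 = 0.52544.
Pooled p̂ = (400+950)/(866+1808) = 1350/2674 = 0.50486.
SE = √(0.249976 × 0.00170783) = 0.02066.
z = (0.46189 − 0.52544)/0.02066 = -0.06355/0.02066 = -3.076.
p-value = P(Z < -3.076) ≈ 0.0011.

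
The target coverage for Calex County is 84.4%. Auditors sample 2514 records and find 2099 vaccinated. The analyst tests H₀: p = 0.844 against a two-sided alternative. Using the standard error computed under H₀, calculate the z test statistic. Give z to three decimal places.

p̂ = 2099/2514 ≈ 0.83492.
Under H₀, SE = √(0.844·0.156/2514) = √(5.23723e-05) = 0.00724.
z = (0.83492 − 0.844)/0.00724 = -0.00908/0.00724 = -1.254.

z = -1.254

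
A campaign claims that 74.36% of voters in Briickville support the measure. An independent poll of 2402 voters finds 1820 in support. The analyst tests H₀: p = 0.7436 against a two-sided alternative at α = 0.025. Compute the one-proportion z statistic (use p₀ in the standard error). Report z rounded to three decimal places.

p̂ = 1820/2402 = 0.757702.
Standard error under H₀: √(0.7436×0.2564/2402) = 0.008909.
z = (0.757702 − 0.7436)/0.008909 = 0.014102/0.008909 = 1.583.
Two-sided p-value ≈ 2·Φ(−1.583) = 0.1135. With α = 0.025, fail to reject H₀.

z = 1.583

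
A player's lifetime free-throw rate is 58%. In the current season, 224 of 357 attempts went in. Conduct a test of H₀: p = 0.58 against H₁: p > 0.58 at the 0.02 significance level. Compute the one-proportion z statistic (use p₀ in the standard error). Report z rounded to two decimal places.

z = 1.82

p̂ = 224/357 = 0.6275.
Standard error under H₀: √(0.58×0.42/357) = 0.0261.
z = (0.6275 − 0.58)/0.0261 = 0.0475/0.0261 = 1.82.
p-value = P(Z > 1.817) ≈ 0.0346; since p > α = 0.02, fail to reject H₀.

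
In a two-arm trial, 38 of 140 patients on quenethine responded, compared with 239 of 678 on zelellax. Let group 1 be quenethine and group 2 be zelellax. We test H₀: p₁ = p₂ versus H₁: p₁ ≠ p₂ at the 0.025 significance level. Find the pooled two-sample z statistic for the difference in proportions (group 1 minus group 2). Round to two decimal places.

p̂₁ = 38/140 ≈ 0.2714, p̂₂ = 239/678 ≈ 0.3525.
Pooled p̂ = (38+239)/(140+678) = 277/818 = 0.3386.
SE = √(0.22396 × 0.00861778) = 0.0439.
z = (0.2714 − 0.3525)/0.0439 = -0.0811/0.0439 = -1.85.
Two-sided p-value ≈ 2·Φ(−1.846) = 0.0650; since p > α = 0.025, fail to reject H₀.

z = -1.85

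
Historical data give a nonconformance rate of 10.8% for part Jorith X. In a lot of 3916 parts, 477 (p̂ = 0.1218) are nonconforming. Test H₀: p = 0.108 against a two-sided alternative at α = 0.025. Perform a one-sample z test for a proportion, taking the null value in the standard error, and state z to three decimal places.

p̂ = 477/3916 = 0.12181.
SE = √(p₀(1−p₀)/n) = √(0.096336/3916) = 0.00496.
z = (0.12181 − 0.108)/0.00496 = 0.01381/0.00496 = 2.784.
Two-sided p-value ≈ 2·Φ(−2.784) = 0.0054. With α = 0.025, reject H₀.

z = 2.784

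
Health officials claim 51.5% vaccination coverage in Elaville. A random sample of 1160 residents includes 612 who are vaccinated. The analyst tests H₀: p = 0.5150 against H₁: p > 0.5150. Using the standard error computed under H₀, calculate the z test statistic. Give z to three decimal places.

p̂ = 612/1160 ≈ 0.52759.
SE = √(p₀(1−p₀)/n) = √(0.24977/1160) = 0.01467.
z = (0.52759 − 0.515)/0.01467 = 0.01259/0.01467 = 0.858.
p-value = P(Z > 0.858) ≈ 0.1955.

z = 0.858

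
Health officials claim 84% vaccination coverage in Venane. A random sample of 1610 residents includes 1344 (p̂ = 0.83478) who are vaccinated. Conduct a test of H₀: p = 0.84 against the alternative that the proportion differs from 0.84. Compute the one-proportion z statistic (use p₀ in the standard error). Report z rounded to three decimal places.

z = -0.571

p̂ = 1344/1610 = 0.83478.
Standard error under H₀: √(0.84×0.16/1610) = 0.00914.
z = (0.83478 − 0.84)/0.00914 = -0.00522/0.00914 = -0.571.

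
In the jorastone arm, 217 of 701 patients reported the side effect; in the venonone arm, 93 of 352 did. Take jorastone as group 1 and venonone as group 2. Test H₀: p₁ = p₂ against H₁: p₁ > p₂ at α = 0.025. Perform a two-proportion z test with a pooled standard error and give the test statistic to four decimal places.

z = 1.5233

p̂₁ = 217/701 = 0.3095578, p̂₂ = 93/352 = 0.2642045.
Pooled p̂ = (217+93)/(701+352) = 310/1053 = 0.2943970.
SE = √(p̂(1−p̂)(1/n₁+1/n₂)) = √(0.2943970·0.7056030·0.00426744) = √(0.000886465) = 0.0297736.
z = (0.3095578 − 0.2642045)/0.0297736 = 0.0453533/0.0297736 = 1.5233.
p-value = P(Z > 1.523) ≈ 0.0638, so at α = 0.025 we fail to reject H₀.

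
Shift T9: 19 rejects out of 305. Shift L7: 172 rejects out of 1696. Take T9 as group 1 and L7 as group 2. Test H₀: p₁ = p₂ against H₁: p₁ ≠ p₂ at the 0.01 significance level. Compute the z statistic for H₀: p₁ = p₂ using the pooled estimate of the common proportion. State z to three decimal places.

p̂₁ = 19/305 = 0.062295, p̂₂ = 172/1696 = 0.101415.
Pooled p̂ = (19+172)/(305+1696) = 191/2001 = 0.095452.
SE = √(0.0863411 × 0.00386831) = 0.018276.
z = (0.062295 − 0.101415)/0.018276 = -0.039120/0.018276 = -2.141.
Two-sided p-value ≈ 2·Φ(−2.141) = 0.0323, so at α = 0.01 we fail to reject H₀.

z = -2.141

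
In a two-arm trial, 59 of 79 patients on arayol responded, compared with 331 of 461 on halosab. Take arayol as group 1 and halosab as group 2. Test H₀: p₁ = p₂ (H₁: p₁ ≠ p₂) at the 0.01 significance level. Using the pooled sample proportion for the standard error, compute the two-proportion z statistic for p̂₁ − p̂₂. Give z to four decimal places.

p̂₁ = 59/79 ≈ 0.746835, p̂₂ = 331/461 ≈ 0.718004.
Pooled p̂ = (59+331)/(79+461) = 390/540 = 0.722222.
SE = √(p̂(1−p̂)(1/n₁+1/n₂)) = √(0.722222·0.277778·0.0148274) = √(0.00297464) = 0.054540.
z = (0.746835 − 0.718004)/0.054540 = 0.028831/0.054540 = 0.5286.
Two-sided p-value ≈ 2·Φ(−0.529) = 0.5971, so at α = 0.01 we fail to reject H₀.

z = 0.5286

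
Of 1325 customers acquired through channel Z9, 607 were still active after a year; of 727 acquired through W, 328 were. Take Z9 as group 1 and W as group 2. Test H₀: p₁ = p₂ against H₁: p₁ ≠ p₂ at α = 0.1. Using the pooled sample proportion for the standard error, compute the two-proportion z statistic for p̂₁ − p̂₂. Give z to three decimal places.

p̂₁ = 607/1325 ≈ 0.45811, p̂₂ = 328/727 ≈ 0.45117.
Pooled p̂ = (607+328)/(1325+727) = 935/2052 = 0.45565.
SE = √(0.248033 × 0.00213023) = 0.02299.
z = (0.45811 − 0.45117)/0.02299 = 0.00694/0.02299 = 0.302.
p-value = 2·P(Z > 0.302) ≈ 0.7626, so at α = 0.1 we fail to reject H₀.

z = 0.302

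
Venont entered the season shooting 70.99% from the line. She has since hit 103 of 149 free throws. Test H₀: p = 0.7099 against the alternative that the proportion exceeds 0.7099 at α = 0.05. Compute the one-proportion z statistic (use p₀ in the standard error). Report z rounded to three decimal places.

p̂ = 103/149 ≈ 0.69128.
SE = √(p₀(1−p₀)/n) = √(0.20594/149) = 0.03718.
z = (0.69128 − 0.7099)/0.03718 = -0.01862/0.03718 = -0.501.
p-value = P(Z > -0.501) ≈ 0.6918. With α = 0.05, fail to reject H₀.

z = -0.501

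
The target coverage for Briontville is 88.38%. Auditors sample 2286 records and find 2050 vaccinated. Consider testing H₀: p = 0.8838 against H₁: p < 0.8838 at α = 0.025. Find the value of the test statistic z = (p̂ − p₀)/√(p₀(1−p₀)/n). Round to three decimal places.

z = 1.934

p̂ = 2050/2286 ≈ 0.89676.
Standard error under H₀: √(0.8838×0.1162/2286) = 0.00670.
z = (0.89676 − 0.8838)/0.00670 = 0.01296/0.00670 = 1.934.
p-value = P(Z < 1.934) ≈ 0.9734; since p > α = 0.025, fail to reject H₀.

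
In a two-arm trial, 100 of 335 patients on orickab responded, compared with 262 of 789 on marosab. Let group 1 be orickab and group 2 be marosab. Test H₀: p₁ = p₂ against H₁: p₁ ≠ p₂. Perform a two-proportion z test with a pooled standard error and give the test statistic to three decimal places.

p̂₁ = 100/335 ≈ 0.29851, p̂₂ = 262/789 ≈ 0.33207.
Pooled p̂ = (100+262)/(335+789) = 362/1124 = 0.32206.
SE = √(p̂(1−p̂)(1/n₁+1/n₂)) = √(0.32206·0.67794·0.0042525) = √(0.000928486) = 0.03047.
z = (0.29851 − 0.33207)/0.03047 = -0.03356/0.03047 = -1.101.
Two-sided p-value ≈ 2·Φ(−1.101) = 0.2708.

z = -1.101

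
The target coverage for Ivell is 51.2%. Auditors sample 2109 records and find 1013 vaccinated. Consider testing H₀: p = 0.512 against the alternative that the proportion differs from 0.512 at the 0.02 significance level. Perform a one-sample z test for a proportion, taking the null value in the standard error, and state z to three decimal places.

p̂ = 1013/2109 = 0.4803224.
Standard error under H₀: √(0.512×0.488/2109) = 0.0108845.
z = (0.4803224 − 0.512)/0.0108845 = -0.0316776/0.0108845 = -2.910.
p-value = 2·P(Z > 2.910) ≈ 0.0036. With α = 0.02, reject H₀.

z = -2.910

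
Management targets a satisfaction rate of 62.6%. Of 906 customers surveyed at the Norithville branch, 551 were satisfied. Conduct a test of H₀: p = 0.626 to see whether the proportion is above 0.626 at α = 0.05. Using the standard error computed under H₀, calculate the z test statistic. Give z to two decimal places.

z = -1.11

p̂ = 551/906 ≈ 0.6082.
Standard error under H₀: √(0.626×0.374/906) = 0.0161.
z = (0.6082 − 0.626)/0.0161 = -0.0178/0.0161 = -1.11.
p-value = P(Z > -1.109) ≈ 0.8663. With α = 0.05, fail to reject H₀.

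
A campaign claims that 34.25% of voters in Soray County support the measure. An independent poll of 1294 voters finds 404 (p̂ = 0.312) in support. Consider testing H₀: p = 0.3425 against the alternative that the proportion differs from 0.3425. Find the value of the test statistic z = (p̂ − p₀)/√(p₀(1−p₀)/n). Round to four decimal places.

p̂ = 404/1294 = 0.312210.
Standard error under H₀: √(0.3425×0.6575/1294) = 0.013192.
z = (0.312210 − 0.3425)/0.013192 = -0.030290/0.013192 = -2.2961.
Two-sided p-value ≈ 2·Φ(−2.296) = 0.0217.

z = -2.2961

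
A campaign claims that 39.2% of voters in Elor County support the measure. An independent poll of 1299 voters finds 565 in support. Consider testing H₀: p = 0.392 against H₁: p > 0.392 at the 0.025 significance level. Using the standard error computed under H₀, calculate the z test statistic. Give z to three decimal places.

p̂ = 565/1299 = 0.434950.
Under H₀, SE = √(0.392·0.608/1299) = √(0.000183477) = 0.013545.
z = (0.434950 − 0.392)/0.013545 = 0.042950/0.013545 = 3.171.
p-value = P(Z > 3.171) ≈ 0.0008; since p < α = 0.025, reject H₀.

z = 3.171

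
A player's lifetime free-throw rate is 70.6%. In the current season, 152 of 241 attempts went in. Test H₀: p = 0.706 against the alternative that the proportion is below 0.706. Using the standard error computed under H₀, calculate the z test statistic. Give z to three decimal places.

p̂ = 152/241 ≈ 0.630705.
SE = √(p₀(1−p₀)/n) = √(0.20756/241) = 0.029347.
z = (0.630705 − 0.706)/0.029347 = -0.075295/0.029347 = -2.566.
p-value = P(Z < -2.566) ≈ 0.0051.

z = -2.566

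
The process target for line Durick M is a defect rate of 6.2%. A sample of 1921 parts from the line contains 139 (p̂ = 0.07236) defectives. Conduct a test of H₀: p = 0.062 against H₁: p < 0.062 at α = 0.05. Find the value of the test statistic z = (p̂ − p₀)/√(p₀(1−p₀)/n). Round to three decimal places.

z = 1.883

p̂ = 139/1921 = 0.072358.
Under H₀, SE = √(0.062·0.938/1921) = √(3.02738e-05) = 0.005502.
z = (0.072358 − 0.062)/0.005502 = 0.010358/0.005502 = 1.883.
p-value = P(Z < 1.883) ≈ 0.9701; since p > α = 0.05, fail to reject H₀.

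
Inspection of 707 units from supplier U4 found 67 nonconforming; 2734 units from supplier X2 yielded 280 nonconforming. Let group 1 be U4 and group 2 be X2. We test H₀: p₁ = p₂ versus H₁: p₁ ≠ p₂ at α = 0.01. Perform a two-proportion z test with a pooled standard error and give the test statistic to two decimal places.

p̂₁ = 67/707 ≈ 0.0948, p̂₂ = 280/2734 ≈ 0.1024.
Pooled p̂ = (67+280)/(707+2734) = 347/3441 = 0.1008.
SE = √(p̂(1−p̂)(1/n₁+1/n₂)) = √(0.1008·0.8992·0.00178019) = √(0.000161416) = 0.0127.
z = (0.0948 − 0.1024)/0.0127 = -0.0076/0.0127 = -0.60.
Two-sided p-value ≈ 2·Φ(−0.602) = 0.5472; since p > α = 0.01, fail to reject H₀.

z = -0.60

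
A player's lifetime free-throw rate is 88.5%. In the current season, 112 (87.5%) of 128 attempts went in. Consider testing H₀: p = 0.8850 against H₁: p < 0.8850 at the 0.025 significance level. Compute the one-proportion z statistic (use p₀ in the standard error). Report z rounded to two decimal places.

z = -0.35

p̂ = 112/128 = 0.8750.
Under H₀, SE = √(0.885·0.115/128) = √(0.000795117) = 0.0282.
z = (0.8750 − 0.885)/0.0282 = -0.0100/0.0282 = -0.35.
p-value = P(Z < -0.355) ≈ 0.3614. With α = 0.025, fail to reject H₀.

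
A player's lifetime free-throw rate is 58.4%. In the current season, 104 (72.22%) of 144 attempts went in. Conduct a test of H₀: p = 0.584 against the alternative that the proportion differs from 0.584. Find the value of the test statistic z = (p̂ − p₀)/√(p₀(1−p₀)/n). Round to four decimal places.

p̂ = 104/144 = 0.722222.
Under H₀, SE = √(0.584·0.416/144) = √(0.00168711) = 0.041074.
z = (0.722222 − 0.584)/0.041074 = 0.138222/0.041074 = 3.3652.

z = 3.3652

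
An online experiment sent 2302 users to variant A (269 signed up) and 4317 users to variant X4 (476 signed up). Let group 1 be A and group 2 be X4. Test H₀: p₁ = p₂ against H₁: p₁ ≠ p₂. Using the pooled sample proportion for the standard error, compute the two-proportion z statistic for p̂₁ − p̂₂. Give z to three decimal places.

z = 0.808

p̂₁ = 269/2302 = 0.11685, p̂₂ = 476/4317 = 0.11026.
Pooled p̂ = (269+476)/(2302+4317) = 745/6619 = 0.11255.
SE = √(0.0998862 × 0.000666047) = 0.00816.
z = (0.11685 − 0.11026)/0.00816 = 0.00659/0.00816 = 0.808.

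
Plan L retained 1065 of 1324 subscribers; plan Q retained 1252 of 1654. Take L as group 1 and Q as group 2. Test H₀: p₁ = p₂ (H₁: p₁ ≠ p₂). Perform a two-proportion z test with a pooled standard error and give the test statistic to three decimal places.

p̂₁ = 1065/1324 ≈ 0.804381, p̂₂ = 1252/1654 ≈ 0.756953.
Pooled p̂ = (1065+1252)/(1324+1654) = 2317/2978 = 0.778039.
SE = √(p̂(1−p̂)(1/n₁+1/n₂)) = √(0.778039·0.221961·0.00135988) = √(0.000234844) = 0.015325.
z = (0.804381 − 0.756953)/0.015325 = 0.047428/0.015325 = 3.095.
p-value = 2·P(Z > 3.095) ≈ 0.0020.

z = 3.095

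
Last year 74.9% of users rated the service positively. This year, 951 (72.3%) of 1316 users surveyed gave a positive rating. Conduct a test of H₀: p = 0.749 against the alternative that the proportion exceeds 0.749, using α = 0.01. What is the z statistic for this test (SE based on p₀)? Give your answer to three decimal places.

z = -2.205

p̂ = 951/1316 = 0.722644.
Under H₀, SE = √(0.749·0.251/1316) = √(0.000142856) = 0.011952.
z = (0.722644 − 0.749)/0.011952 = -0.026356/0.011952 = -2.205.
p-value = P(Z > -2.205) ≈ 0.9863, so at α = 0.01 we fail to reject H₀.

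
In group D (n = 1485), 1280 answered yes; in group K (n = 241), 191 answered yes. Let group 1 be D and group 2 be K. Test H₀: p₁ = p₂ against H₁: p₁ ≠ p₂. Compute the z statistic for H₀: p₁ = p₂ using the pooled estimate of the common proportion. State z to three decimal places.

z = 2.817

p̂₁ = 1280/1485 = 0.86195, p̂₂ = 191/241 = 0.79253.
Pooled p̂ = (1280+191)/(1485+241) = 1471/1726 = 0.85226.
SE = √(p̂(1−p̂)(1/n₁+1/n₂)) = √(0.85226·0.14774·0.00482278) = √(0.000607251) = 0.02464.
z = (0.86195 − 0.79253)/0.02464 = 0.06942/0.02464 = 2.817.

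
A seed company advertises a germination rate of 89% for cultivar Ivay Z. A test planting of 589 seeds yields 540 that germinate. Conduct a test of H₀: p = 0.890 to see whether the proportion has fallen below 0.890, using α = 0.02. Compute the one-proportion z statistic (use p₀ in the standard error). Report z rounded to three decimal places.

p̂ = 540/589 ≈ 0.916808.
Standard error under H₀: √(0.89×0.11/589) = 0.012892.
z = (0.916808 − 0.89)/0.012892 = 0.026808/0.012892 = 2.079.
p-value = P(Z < 2.079) ≈ 0.9812; since p > α = 0.02, fail to reject H₀.

z = 2.079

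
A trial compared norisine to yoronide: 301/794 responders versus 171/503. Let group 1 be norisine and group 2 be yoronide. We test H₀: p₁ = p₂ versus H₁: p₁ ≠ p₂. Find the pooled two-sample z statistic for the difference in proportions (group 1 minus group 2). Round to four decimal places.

p̂₁ = 301/794 = 0.379093, p̂₂ = 171/503 = 0.339960.
Pooled p̂ = (301+171)/(794+503) = 472/1297 = 0.363917.
SE = √(p̂(1−p̂)(1/n₁+1/n₂)) = √(0.363917·0.636083·0.00324752) = √(0.00075174) = 0.027418.
z = (0.379093 − 0.339960)/0.027418 = 0.039133/0.027418 = 1.4273.

z = 1.4273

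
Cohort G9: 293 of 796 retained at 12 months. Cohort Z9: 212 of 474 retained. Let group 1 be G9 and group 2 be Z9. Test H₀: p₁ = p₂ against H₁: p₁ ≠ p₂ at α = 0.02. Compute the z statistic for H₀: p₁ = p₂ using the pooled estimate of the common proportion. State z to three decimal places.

z = -2.788

p̂₁ = 293/796 = 0.368090, p̂₂ = 212/474 = 0.447257.
Pooled p̂ = (293+212)/(796+474) = 505/1270 = 0.397638.
SE = √(p̂(1−p̂)(1/n₁+1/n₂)) = √(0.397638·0.602362·0.00336599) = √(0.000806228) = 0.028394.
z = (0.368090 − 0.447257)/0.028394 = -0.079167/0.028394 = -2.788.
Two-sided p-value ≈ 2·Φ(−2.788) = 0.0053, so at α = 0.02 we reject H₀.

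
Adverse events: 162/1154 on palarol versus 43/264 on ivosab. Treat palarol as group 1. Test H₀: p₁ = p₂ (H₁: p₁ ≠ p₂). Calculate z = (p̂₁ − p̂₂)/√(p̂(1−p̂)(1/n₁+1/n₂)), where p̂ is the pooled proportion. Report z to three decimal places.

z = -0.938

p̂₁ = 162/1154 = 0.14038, p̂₂ = 43/264 = 0.16288.
Pooled p̂ = (162+43)/(1154+264) = 205/1418 = 0.14457.
SE = √(p̂(1−p̂)(1/n₁+1/n₂)) = √(0.14457·0.85543·0.00465443) = √(0.00057561) = 0.02399.
z = (0.14038 − 0.16288)/0.02399 = -0.02250/0.02399 = -0.938.
p-value = 2·P(Z > 0.938) ≈ 0.3484.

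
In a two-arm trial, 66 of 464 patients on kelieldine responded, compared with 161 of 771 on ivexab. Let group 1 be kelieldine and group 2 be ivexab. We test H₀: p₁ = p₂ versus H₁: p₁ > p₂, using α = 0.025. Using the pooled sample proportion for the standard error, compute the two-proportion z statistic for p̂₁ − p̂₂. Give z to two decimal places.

p̂₁ = 66/464 = 0.14224, p̂₂ = 161/771 = 0.20882.
Pooled p̂ = (66+161)/(464+771) = 227/1235 = 0.18381.
SE = √(p̂(1−p̂)(1/n₁+1/n₂)) = √(0.18381·0.81619·0.00345219) = √(0.000517901) = 0.02276.
z = (0.14224 − 0.20882)/0.02276 = -0.06658/0.02276 = -2.93.
p-value = P(Z > -2.926) ≈ 0.9983; since p > α = 0.025, fail to reject H₀.

z = -2.93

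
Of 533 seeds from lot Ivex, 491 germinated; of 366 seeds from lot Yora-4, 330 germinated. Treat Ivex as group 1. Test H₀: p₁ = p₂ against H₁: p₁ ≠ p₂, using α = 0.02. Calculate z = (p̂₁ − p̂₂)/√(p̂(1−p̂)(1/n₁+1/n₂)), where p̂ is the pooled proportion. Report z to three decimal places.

p̂₁ = 491/533 ≈ 0.92120, p̂₂ = 330/366 ≈ 0.90164.
Pooled p̂ = (491+330)/(533+366) = 821/899 = 0.91324.
SE = √(p̂(1−p̂)(1/n₁+1/n₂)) = √(0.91324·0.08676·0.00460841) = √(0.000365149) = 0.01911.
z = (0.92120 − 0.90164)/0.01911 = 0.01956/0.01911 = 1.024.
p-value = 2·P(Z > 1.024) ≈ 0.3060. With α = 0.02, fail to reject H₀.

z = 1.024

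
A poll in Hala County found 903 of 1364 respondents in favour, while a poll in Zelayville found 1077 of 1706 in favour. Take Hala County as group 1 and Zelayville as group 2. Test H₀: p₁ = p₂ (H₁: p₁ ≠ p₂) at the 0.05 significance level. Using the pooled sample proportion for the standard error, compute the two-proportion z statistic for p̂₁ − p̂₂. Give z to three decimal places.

z = 1.768

p̂₁ = 903/1364 ≈ 0.66202, p̂₂ = 1077/1706 ≈ 0.63130.
Pooled p̂ = (903+1077)/(1364+1706) = 1980/3070 = 0.64495.
SE = √(0.228989 × 0.0013193) = 0.01738.
z = (0.66202 − 0.63130)/0.01738 = 0.03072/0.01738 = 1.768.
p-value = 2·P(Z > 1.768) ≈ 0.0771. With α = 0.05, fail to reject H₀.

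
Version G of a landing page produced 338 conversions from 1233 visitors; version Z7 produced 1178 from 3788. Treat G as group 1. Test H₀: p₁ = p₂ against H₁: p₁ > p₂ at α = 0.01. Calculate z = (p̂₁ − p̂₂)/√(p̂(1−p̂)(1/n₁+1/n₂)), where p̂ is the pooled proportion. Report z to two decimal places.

z = -2.45

p̂₁ = 338/1233 = 0.27413, p̂₂ = 1178/3788 = 0.31098.
Pooled p̂ = (338+1178)/(1233+3788) = 1516/5021 = 0.30193.
SE = √(0.210769 × 0.00107502) = 0.01505.
z = (0.27413 − 0.31098)/0.01505 = -0.03685/0.01505 = -2.45.
p-value = P(Z > -2.448) ≈ 0.9928; since p > α = 0.01, fail to reject H₀.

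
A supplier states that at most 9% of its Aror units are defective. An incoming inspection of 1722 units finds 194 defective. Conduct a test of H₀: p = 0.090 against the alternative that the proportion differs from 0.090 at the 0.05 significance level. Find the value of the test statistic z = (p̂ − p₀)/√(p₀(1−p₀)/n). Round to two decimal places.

p̂ = 194/1722 ≈ 0.1127.
SE = √(p₀(1−p₀)/n) = √(0.0819/1722) = 0.0069.
z = (0.1127 − 0.09)/0.0069 = 0.0227/0.0069 = 3.29.
p-value = 2·P(Z > 3.286) ≈ 0.0010, so at α = 0.05 we reject H₀.

z = 3.29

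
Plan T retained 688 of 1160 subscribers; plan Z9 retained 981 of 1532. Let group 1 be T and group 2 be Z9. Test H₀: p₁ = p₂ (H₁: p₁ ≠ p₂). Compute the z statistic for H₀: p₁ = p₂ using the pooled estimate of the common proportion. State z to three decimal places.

p̂₁ = 688/1160 = 0.593103, p̂₂ = 981/1532 = 0.640339.
Pooled p̂ = (688+981)/(1160+1532) = 1669/2692 = 0.619985.
SE = √(0.235604 × 0.00151481) = 0.018892.
z = (0.593103 − 0.640339)/0.018892 = -0.047236/0.018892 = -2.500.

z = -2.500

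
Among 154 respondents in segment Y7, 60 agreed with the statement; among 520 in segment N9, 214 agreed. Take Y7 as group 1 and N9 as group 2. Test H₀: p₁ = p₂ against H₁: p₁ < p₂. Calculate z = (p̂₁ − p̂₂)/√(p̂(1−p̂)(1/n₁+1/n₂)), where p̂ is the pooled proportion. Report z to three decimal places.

z = -0.487

p̂₁ = 60/154 = 0.38961, p̂₂ = 214/520 = 0.41154.
Pooled p̂ = (60+214)/(154+520) = 274/674 = 0.40653.
SE = √(0.241263 × 0.00841658) = 0.04506.
z = (0.38961 − 0.41154)/0.04506 = -0.02193/0.04506 = -0.487.
p-value = P(Z < -0.487) ≈ 0.3133.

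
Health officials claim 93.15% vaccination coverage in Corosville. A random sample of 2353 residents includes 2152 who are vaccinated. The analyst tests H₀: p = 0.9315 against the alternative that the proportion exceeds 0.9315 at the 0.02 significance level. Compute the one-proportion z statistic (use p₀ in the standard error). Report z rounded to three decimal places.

z = -3.250

p̂ = 2152/2353 ≈ 0.914577.
Under H₀, SE = √(0.9315·0.0685/2353) = √(2.71176e-05) = 0.005207.
z = (0.914577 − 0.9315)/0.005207 = -0.016923/0.005207 = -3.250.
p-value = P(Z > -3.250) ≈ 0.9994, so at α = 0.02 we fail to reject H₀.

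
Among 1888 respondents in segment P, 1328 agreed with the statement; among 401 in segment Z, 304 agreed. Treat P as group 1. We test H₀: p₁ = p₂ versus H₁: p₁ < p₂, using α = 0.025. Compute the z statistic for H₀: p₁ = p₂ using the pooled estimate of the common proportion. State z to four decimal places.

p̂₁ = 1328/1888 = 0.703390, p̂₂ = 304/401 = 0.758105.
Pooled p̂ = (1328+304)/(1888+401) = 1632/2289 = 0.712975.
SE = √(p̂(1−p̂)(1/n₁+1/n₂)) = √(0.712975·0.287025·0.00302343) = √(0.000618719) = 0.024874.
z = (0.703390 − 0.758105)/0.024874 = -0.054715/0.024874 = -2.1997.
p-value = P(Z < -2.200) ≈ 0.0139, so at α = 0.025 we reject H₀.

z = -2.1997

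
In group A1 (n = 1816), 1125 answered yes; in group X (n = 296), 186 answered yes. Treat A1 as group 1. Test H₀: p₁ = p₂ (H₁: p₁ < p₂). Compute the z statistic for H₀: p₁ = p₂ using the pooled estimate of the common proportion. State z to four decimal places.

z = -0.2921

p̂₁ = 1125/1816 = 0.619493, p̂₂ = 186/296 = 0.628378.
Pooled p̂ = (1125+186)/(1816+296) = 1311/2112 = 0.620739.
SE = √(p̂(1−p̂)(1/n₁+1/n₂)) = √(0.620739·0.379261·0.00392904) = √(0.000924983) = 0.030414.
z = (0.619493 − 0.628378)/0.030414 = -0.008885/0.030414 = -0.2921.
p-value = P(Z < -0.292) ≈ 0.3851.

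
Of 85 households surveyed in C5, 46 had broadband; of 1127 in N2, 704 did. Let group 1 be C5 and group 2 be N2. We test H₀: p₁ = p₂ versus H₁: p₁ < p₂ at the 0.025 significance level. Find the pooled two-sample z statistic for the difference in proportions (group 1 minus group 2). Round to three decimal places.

z = -1.528

p̂₁ = 46/85 = 0.54118, p̂₂ = 704/1127 = 0.62467.
Pooled p̂ = (46+704)/(85+1127) = 750/1212 = 0.61881.
SE = √(p̂(1−p̂)(1/n₁+1/n₂)) = √(0.61881·0.38119·0.012652) = √(0.00298441) = 0.05463.
z = (0.54118 − 0.62467)/0.05463 = -0.08349/0.05463 = -1.528.
p-value = P(Z < -1.528) ≈ 0.0632, so at α = 0.025 we fail to reject H₀.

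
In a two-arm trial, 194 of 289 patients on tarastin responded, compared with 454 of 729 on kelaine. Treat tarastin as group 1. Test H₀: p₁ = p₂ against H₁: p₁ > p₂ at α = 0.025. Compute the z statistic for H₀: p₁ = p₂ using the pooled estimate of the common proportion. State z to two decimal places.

p̂₁ = 194/289 = 0.6713, p̂₂ = 454/729 = 0.6228.
Pooled p̂ = (194+454)/(289+729) = 648/1018 = 0.6365.
SE = √(p̂(1−p̂)(1/n₁+1/n₂)) = √(0.6365·0.3635·0.00483195) = √(0.0011179) = 0.0334.
z = (0.6713 − 0.6228)/0.0334 = 0.0485/0.0334 = 1.45.
p-value = P(Z > 1.451) ≈ 0.0734. With α = 0.025, fail to reject H₀.

z = 1.45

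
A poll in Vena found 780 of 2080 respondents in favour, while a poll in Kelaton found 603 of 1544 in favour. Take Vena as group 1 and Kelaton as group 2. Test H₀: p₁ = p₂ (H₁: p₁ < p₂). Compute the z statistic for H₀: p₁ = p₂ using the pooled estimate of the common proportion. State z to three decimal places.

z = -0.953

p̂₁ = 780/2080 ≈ 0.375000, p̂₂ = 603/1544 ≈ 0.390544.
Pooled p̂ = (780+603)/(2080+1544) = 1383/3624 = 0.381623.
SE = √(0.235987 × 0.00112844) = 0.016319.
z = (0.375000 − 0.390544)/0.016319 = -0.015544/0.016319 = -0.953.
p-value = P(Z < -0.953) ≈ 0.1704.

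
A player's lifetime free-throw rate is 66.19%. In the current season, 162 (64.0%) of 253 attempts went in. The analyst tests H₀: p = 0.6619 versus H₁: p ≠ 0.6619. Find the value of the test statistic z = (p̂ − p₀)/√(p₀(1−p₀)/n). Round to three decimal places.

z = -0.726

p̂ = 162/253 ≈ 0.64032.
SE = √(p₀(1−p₀)/n) = √(0.22379/253) = 0.02974.
z = (0.64032 − 0.6619)/0.02974 = -0.02158/0.02974 = -0.726.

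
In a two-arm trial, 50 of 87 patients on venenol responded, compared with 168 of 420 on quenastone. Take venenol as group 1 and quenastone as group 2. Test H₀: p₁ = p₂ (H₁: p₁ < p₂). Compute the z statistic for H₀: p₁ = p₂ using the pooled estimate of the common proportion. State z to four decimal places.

z = 2.9960

p̂₁ = 50/87 = 0.574713, p̂₂ = 168/420 = 0.400000.
Pooled p̂ = (50+168)/(87+420) = 218/507 = 0.429980.
SE = √(0.245097 × 0.0138752) = 0.058316.
z = (0.574713 − 0.400000)/0.058316 = 0.174713/0.058316 = 2.9960.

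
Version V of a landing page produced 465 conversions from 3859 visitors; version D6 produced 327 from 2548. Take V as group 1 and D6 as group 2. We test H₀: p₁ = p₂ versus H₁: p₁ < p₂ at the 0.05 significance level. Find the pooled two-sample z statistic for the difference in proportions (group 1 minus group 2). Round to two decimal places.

z = -0.93

p̂₁ = 465/3859 ≈ 0.1205, p̂₂ = 327/2548 ≈ 0.1283.
Pooled p̂ = (465+327)/(3859+2548) = 792/6407 = 0.1236.
SE = √(p̂(1−p̂)(1/n₁+1/n₂)) = √(0.1236·0.8764·0.000651599) = √(7.05905e-05) = 0.0084.
z = (0.1205 − 0.1283)/0.0084 = -0.0078/0.0084 = -0.93.
p-value = P(Z < -0.933) ≈ 0.1754, so at α = 0.05 we fail to reject H₀.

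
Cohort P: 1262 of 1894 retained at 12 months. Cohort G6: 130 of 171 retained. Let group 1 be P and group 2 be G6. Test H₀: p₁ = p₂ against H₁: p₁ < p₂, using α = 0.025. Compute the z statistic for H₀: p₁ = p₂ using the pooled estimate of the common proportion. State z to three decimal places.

p̂₁ = 1262/1894 ≈ 0.66631, p̂₂ = 130/171 ≈ 0.76023.
Pooled p̂ = (1262+130)/(1894+171) = 1392/2065 = 0.67409.
SE = √(0.219692 × 0.00637594) = 0.03743.
z = (0.66631 − 0.76023)/0.03743 = -0.09392/0.03743 = -2.509.
p-value = P(Z < -2.509) ≈ 0.0060. With α = 0.025, reject H₀.

z = -2.509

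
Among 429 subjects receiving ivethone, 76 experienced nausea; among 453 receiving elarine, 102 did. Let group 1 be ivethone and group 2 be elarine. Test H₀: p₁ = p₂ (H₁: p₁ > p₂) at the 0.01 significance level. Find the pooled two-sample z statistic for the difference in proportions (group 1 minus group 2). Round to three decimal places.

z = -1.776

p̂₁ = 76/429 ≈ 0.17716, p̂₂ = 102/453 ≈ 0.22517.
Pooled p̂ = (76+102)/(429+453) = 178/882 = 0.20181.
SE = √(0.161085 × 0.00453851) = 0.02704.
z = (0.17716 − 0.22517)/0.02704 = -0.04801/0.02704 = -1.776.
p-value = P(Z > -1.776) ≈ 0.9621, so at α = 0.01 we fail to reject H₀.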